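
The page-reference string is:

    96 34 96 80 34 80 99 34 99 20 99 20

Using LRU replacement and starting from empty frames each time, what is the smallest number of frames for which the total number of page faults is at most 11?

2

f=1: 12 faults
f=2: 7 faults
f=3: 5 faults
f=4: 5 faults
f=5: 5 faults
Smallest f with faults ≤ 11 is 2.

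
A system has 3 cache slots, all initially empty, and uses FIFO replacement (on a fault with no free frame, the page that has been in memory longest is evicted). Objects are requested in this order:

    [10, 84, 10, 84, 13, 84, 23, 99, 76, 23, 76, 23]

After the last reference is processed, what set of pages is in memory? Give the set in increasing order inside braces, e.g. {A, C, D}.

10 → miss, frames {10}
84 → miss, frames {10,84}
10 → hit
84 → hit
13 → miss, frames {10,84,13}
84 → hit
23 → miss, evict 10, frames {84,13,23}
99 → miss, evict 84, frames {13,23,99}
76 → miss, evict 13, frames {23,99,76}
23 → hit
76 → hit
23 → hit

{23, 76, 99}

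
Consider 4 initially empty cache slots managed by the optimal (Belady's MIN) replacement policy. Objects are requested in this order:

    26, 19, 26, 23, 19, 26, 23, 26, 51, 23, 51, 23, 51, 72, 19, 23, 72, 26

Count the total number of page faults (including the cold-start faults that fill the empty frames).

26 -> fault, frames {26}
19 -> fault, frames {26,19}
26 -> hit
23 -> fault, frames {26,19,23}
19 -> hit
26 -> hit
23 -> hit
26 -> hit
51 -> fault, frames {26,19,23,51}
23 -> hit
51 -> hit
23 -> hit
51 -> hit
72 -> fault, evict 51, frames {26,19,23,72}
19 -> hit
23 -> hit
72 -> hit
26 -> hit
Page faults: 5.

5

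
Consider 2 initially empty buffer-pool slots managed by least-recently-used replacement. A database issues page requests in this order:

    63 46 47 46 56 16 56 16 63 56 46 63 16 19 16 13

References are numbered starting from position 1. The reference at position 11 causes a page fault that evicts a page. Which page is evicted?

63

pos 1: 63 -> miss, frames {63}
pos 2: 46 -> miss, frames {63,46}
pos 3: 47 -> miss, evict 63, frames {46,47}
pos 4: 46 -> hit
pos 5: 56 -> miss, evict 47, frames {46,56}
pos 6: 16 -> miss, evict 46, frames {56,16}
pos 7: 56 -> hit
pos 8: 16 -> hit
pos 9: 63 -> miss, evict 56, frames {16,63}
pos 10: 56 -> miss, evict 16, frames {63,56}
pos 11: 46 -> miss, evict 63, frames {56,46}
At position 11, page 63 is evicted.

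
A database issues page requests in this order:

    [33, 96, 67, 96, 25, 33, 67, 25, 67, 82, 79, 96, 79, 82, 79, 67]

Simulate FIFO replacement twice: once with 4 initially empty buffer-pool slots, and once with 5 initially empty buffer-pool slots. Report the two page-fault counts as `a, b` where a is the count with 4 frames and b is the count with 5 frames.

8, 6

4 frames: F F F . F . . . . F F F . . . F → 8 faults.
5 frames: F F F . F . . . . F F . . . . . → 6 faults.
6 < 8: adding a frame reduced faults, as is typical.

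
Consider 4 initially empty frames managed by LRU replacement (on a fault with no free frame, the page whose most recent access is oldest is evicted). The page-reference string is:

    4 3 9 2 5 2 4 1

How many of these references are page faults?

4: fault, frames [4]
3: fault, frames [4, 3]
9: fault, frames [4, 3, 9]
2: fault, frames [4, 3, 9, 2]
5: fault, evict 4, frames [3, 9, 2, 5]
2: hit
4: fault, evict 3, frames [9, 5, 2, 4]
1: fault, evict 9, frames [5, 2, 4, 1]
Page faults: 7.

7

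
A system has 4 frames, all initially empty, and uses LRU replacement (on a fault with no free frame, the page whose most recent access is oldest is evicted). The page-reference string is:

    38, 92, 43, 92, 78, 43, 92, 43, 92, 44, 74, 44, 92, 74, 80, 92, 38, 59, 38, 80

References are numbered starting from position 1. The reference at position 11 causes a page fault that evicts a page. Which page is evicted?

pos 1: 38 -> fault, frames {38}
pos 2: 92 -> fault, frames {38,92}
pos 3: 43 -> fault, frames {38,92,43}
pos 4: 92 -> hit
pos 5: 78 -> fault, frames {38,43,92,78}
pos 6: 43 -> hit
pos 7: 92 -> hit
pos 8: 43 -> hit
pos 9: 92 -> hit
pos 10: 44 -> fault, evict 38, frames {78,43,92,44}
pos 11: 74 -> fault, evict 78, frames {43,92,44,74}
At position 11, page 78 is evicted.

78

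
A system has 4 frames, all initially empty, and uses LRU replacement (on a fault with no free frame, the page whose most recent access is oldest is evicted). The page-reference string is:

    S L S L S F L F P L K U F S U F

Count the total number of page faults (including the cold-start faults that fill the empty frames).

8

S: fault, frames (S)
L: fault, frames (S L)
S: hit
L: hit
S: hit
F: fault, frames (L S F)
L: hit
F: hit
P: fault, frames (S L F P)
L: hit
K: fault, evict S, frames (F P L K)
U: fault, evict F, frames (P L K U)
F: fault, evict P, frames (L K U F)
S: fault, evict L, frames (K U F S)
U: hit
F: hit
Page faults: 8.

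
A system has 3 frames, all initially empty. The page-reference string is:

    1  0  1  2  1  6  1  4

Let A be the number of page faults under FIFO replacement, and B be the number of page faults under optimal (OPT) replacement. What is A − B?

1

Under FIFO: F F . F . F F F → 6 faults.
Under OPT: F F . F . F . F → 5 faults.
A − B = 6 − 5 = 1.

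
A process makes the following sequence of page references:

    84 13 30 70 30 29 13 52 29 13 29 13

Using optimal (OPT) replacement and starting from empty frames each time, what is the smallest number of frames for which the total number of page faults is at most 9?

f=1: 12 faults
f=2: 8 faults
f=3: 6 faults
f=4: 6 faults
f=5: 6 faults
f=6: 6 faults
Smallest f with faults ≤ 9 is 2.

2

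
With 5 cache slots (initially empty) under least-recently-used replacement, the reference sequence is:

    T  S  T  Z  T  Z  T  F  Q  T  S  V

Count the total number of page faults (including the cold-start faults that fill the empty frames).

T → miss, frames {T}
S → miss, frames {T,S}
T → hit
Z → miss, frames {S,T,Z}
T → hit
Z → hit
T → hit
F → miss, frames {S,Z,T,F}
Q → miss, frames {S,Z,T,F,Q}
T → hit
S → hit
V → miss, evict Z, frames {F,Q,T,S,V}
Page faults: 6.

6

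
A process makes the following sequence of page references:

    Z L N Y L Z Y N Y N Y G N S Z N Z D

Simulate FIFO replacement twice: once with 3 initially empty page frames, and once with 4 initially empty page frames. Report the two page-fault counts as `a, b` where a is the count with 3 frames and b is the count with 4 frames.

3 frames: F F F F . F . . . . . F F F F . . F → 10 faults.
4 frames: F F F F . . . . . . . F . F F F . F → 9 faults.
9 < 10: adding a frame reduced faults, as is typical.

10, 9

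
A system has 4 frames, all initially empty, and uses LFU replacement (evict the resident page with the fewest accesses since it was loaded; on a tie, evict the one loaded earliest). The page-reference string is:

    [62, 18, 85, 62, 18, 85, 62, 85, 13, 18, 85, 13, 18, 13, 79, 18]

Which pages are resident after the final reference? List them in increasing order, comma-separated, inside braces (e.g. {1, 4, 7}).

{13, 18, 79, 85}

62 -> miss, frames [62]
18 -> miss, frames [62, 18]
85 -> miss, frames [62, 18, 85]
62 -> hit
18 -> hit
85 -> hit
62 -> hit
85 -> hit
13 -> miss, frames [62, 18, 85, 13]
18 -> hit
85 -> hit
13 -> hit
18 -> hit
13 -> hit
79 -> miss, evict 62, frames [18, 85, 13, 79]
18 -> hit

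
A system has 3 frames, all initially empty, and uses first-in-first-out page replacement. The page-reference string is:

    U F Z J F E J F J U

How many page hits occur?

3

U → miss, frames [U]
F → miss, frames [U, F]
Z → miss, frames [U, F, Z]
J → miss, evict U, frames [F, Z, J]
F → hit
E → miss, evict F, frames [Z, J, E]
J → hit
F → miss, evict Z, frames [J, E, F]
J → hit
U → miss, evict J, frames [E, F, U]
Hits: 3.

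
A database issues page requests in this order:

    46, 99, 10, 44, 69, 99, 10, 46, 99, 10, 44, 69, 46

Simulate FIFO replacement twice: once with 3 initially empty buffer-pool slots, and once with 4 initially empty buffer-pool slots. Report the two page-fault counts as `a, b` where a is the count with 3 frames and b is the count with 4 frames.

10, 11

3 frames: F F F F F F F F . . F F . → 10 faults.
4 frames: F F F F F . . F F F F F F → 11 faults.
11 > 10: adding a frame increased faults — Belady's anomaly.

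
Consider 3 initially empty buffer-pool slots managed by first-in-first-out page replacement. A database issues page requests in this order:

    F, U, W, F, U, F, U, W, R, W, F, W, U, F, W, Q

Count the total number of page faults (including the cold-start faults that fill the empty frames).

F → fault, frames (F)
U → fault, frames (F U)
W → fault, frames (F U W)
F → hit
U → hit
F → hit
U → hit
W → hit
R → fault, evict F, frames (U W R)
W → hit
F → fault, evict U, frames (W R F)
W → hit
U → fault, evict W, frames (R F U)
F → hit
W → fault, evict R, frames (F U W)
Q → fault, evict F, frames (U W Q)
Page faults: 8.

8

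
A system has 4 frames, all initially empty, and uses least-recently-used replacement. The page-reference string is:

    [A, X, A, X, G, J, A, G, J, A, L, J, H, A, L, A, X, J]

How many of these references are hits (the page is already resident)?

A: miss, frames (A)
X: miss, frames (A X)
A: hit
X: hit
G: miss, frames (A X G)
J: miss, frames (A X G J)
A: hit
G: hit
J: hit
A: hit
L: miss, evict X, frames (G J A L)
J: hit
H: miss, evict G, frames (A L J H)
A: hit
L: hit
A: hit
X: miss, evict J, frames (H L A X)
J: miss, evict H, frames (L A X J)
Hits: 10.

10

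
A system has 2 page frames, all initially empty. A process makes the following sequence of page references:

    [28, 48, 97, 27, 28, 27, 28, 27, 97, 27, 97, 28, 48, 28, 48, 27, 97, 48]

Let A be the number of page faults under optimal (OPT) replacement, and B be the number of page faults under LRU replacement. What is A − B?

-2

Under OPT: F F F F . . . . F . . F F . . F F . → 9 faults.
Under LRU: F F F F F . . . F . . F F . . F F F → 11 faults.
A − B = 9 − 11 = -2.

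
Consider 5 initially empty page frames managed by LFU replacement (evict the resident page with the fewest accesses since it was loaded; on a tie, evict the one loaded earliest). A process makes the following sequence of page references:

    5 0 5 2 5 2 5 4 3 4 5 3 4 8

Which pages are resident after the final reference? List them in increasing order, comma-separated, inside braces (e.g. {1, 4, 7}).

{2, 3, 4, 5, 8}

5 -> fault, frames {5}
0 -> fault, frames {5,0}
5 -> hit
2 -> fault, frames {5,0,2}
5 -> hit
2 -> hit
5 -> hit
4 -> fault, frames {5,0,2,4}
3 -> fault, frames {5,0,2,4,3}
4 -> hit
5 -> hit
3 -> hit
4 -> hit
8 -> fault, evict 0, frames {5,2,4,3,8}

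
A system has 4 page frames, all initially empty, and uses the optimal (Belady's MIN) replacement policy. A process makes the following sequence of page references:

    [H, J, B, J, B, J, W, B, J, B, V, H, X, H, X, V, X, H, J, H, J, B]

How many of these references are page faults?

H → miss, frames {H}
J → miss, frames {H,J}
B → miss, frames {H,J,B}
J → hit
B → hit
J → hit
W → miss, frames {H,J,B,W}
B → hit
J → hit
B → hit
V → miss, evict W, frames {H,J,B,V}
H → hit
X → miss, evict B, frames {H,J,V,X}
H → hit
X → hit
V → hit
X → hit
H → hit
J → hit
H → hit
J → hit
B → miss, evict X, frames {H,J,V,B}
Page faults: 7.

7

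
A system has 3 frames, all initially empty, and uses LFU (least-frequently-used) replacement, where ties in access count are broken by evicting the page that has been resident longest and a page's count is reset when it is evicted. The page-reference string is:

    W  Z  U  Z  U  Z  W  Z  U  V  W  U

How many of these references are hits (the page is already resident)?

7

W: miss, frames {W}
Z: miss, frames {W,Z}
U: miss, frames {W,Z,U}
Z: hit
U: hit
Z: hit
W: hit
Z: hit
U: hit
V: miss, evict W, frames {Z,U,V}
W: miss, evict V, frames {Z,U,W}
U: hit
Hits: 7.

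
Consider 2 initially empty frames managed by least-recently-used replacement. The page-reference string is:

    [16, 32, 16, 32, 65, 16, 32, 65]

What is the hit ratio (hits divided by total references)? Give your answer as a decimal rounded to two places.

0.25

16 -> fault, frames {16}
32 -> fault, frames {16,32}
16 -> hit
32 -> hit
65 -> fault, evict 16, frames {32,65}
16 -> fault, evict 32, frames {65,16}
32 -> fault, evict 65, frames {16,32}
65 -> fault, evict 16, frames {32,65}
Hits: 2 of 8 references → 2/8 = 0.2500.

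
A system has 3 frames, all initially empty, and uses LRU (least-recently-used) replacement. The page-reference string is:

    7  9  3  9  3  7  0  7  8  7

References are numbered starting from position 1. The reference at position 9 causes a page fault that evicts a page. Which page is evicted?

3

pos 1: 7 -> fault, frames (7)
pos 2: 9 -> fault, frames (7 9)
pos 3: 3 -> fault, frames (7 9 3)
pos 4: 9 -> hit
pos 5: 3 -> hit
pos 6: 7 -> hit
pos 7: 0 -> fault, evict 9, frames (3 7 0)
pos 8: 7 -> hit
pos 9: 8 -> fault, evict 3, frames (0 7 8)
At position 9, page 3 is evicted.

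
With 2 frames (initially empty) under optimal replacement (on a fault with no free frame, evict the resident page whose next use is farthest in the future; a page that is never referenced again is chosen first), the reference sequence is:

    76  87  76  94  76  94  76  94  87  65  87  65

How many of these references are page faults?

5

76 → miss, frames (76)
87 → miss, frames (76 87)
76 → hit
94 → miss, evict 87, frames (76 94)
76 → hit
94 → hit
76 → hit
94 → hit
87 → miss, evict 94, frames (76 87)
65 → miss, evict 76, frames (87 65)
87 → hit
65 → hit
Page faults: 5.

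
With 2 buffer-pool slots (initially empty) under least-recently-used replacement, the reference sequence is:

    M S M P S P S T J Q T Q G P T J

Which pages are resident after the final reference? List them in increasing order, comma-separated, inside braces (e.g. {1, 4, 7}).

{J, T}

M → fault, frames (M)
S → fault, frames (M S)
M → hit
P → fault, evict S, frames (M P)
S → fault, evict M, frames (P S)
P → hit
S → hit
T → fault, evict P, frames (S T)
J → fault, evict S, frames (T J)
Q → fault, evict T, frames (J Q)
T → fault, evict J, frames (Q T)
Q → hit
G → fault, evict T, frames (Q G)
P → fault, evict Q, frames (G P)
T → fault, evict G, frames (P T)
J → fault, evict P, frames (T J)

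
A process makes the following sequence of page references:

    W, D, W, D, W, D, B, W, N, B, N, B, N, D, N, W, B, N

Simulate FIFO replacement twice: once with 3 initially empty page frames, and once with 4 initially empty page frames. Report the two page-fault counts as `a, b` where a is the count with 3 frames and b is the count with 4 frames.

5, 4

3 frames: F F . . . . F . F . . . . . . F . . → 5 faults.
4 frames: F F . . . . F . F . . . . . . . . . → 4 faults.
4 < 5: adding a frame reduced faults, as is typical.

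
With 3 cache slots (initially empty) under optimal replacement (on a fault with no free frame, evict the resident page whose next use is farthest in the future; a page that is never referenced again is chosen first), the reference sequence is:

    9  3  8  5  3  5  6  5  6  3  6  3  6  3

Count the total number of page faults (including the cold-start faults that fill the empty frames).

9 → fault, frames [9]
3 → fault, frames [9, 3]
8 → fault, frames [9, 3, 8]
5 → fault, evict 8, frames [9, 3, 5]
3 → hit
5 → hit
6 → fault, evict 9, frames [3, 5, 6]
5 → hit
6 → hit
3 → hit
6 → hit
3 → hit
6 → hit
3 → hit
Page faults: 5.

5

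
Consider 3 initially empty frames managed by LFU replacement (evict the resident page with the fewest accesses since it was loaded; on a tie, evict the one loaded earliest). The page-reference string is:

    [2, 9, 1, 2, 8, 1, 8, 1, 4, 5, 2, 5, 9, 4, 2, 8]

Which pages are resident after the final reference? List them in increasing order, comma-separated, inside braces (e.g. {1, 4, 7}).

2: miss, frames [2]
9: miss, frames [2, 9]
1: miss, frames [2, 9, 1]
2: hit
8: miss, evict 9, frames [2, 1, 8]
1: hit
8: hit
1: hit
4: miss, evict 2, frames [1, 8, 4]
5: miss, evict 4, frames [1, 8, 5]
2: miss, evict 5, frames [1, 8, 2]
5: miss, evict 2, frames [1, 8, 5]
9: miss, evict 5, frames [1, 8, 9]
4: miss, evict 9, frames [1, 8, 4]
2: miss, evict 4, frames [1, 8, 2]
8: hit

{1, 2, 8}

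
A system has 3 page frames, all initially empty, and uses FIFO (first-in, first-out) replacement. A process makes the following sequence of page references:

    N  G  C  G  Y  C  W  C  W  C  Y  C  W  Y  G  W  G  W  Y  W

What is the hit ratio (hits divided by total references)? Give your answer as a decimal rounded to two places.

0.70

N → miss, frames (N)
G → miss, frames (N G)
C → miss, frames (N G C)
G → hit
Y → miss, evict N, frames (G C Y)
C → hit
W → miss, evict G, frames (C Y W)
C → hit
W → hit
C → hit
Y → hit
C → hit
W → hit
Y → hit
G → miss, evict C, frames (Y W G)
W → hit
G → hit
W → hit
Y → hit
W → hit
Hits: 14 of 20 references → 14/20 = 0.7000.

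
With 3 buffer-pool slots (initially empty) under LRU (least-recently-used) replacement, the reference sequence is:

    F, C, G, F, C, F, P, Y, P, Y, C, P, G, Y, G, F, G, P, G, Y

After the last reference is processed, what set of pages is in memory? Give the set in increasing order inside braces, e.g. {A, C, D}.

{G, P, Y}

F -> fault, frames (F)
C -> fault, frames (F C)
G -> fault, frames (F C G)
F -> hit
C -> hit
F -> hit
P -> fault, evict G, frames (C F P)
Y -> fault, evict C, frames (F P Y)
P -> hit
Y -> hit
C -> fault, evict F, frames (P Y C)
P -> hit
G -> fault, evict Y, frames (C P G)
Y -> fault, evict C, frames (P G Y)
G -> hit
F -> fault, evict P, frames (Y G F)
G -> hit
P -> fault, evict Y, frames (F G P)
G -> hit
Y -> fault, evict F, frames (P G Y)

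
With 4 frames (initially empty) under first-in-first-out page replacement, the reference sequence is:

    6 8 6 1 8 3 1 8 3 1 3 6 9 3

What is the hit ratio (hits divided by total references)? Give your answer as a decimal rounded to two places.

0.64

6 -> miss, frames {6}
8 -> miss, frames {6,8}
6 -> hit
1 -> miss, frames {6,8,1}
8 -> hit
3 -> miss, frames {6,8,1,3}
1 -> hit
8 -> hit
3 -> hit
1 -> hit
3 -> hit
6 -> hit
9 -> miss, evict 6, frames {8,1,3,9}
3 -> hit
Hits: 9 of 14 references → 9/14 = 0.6429.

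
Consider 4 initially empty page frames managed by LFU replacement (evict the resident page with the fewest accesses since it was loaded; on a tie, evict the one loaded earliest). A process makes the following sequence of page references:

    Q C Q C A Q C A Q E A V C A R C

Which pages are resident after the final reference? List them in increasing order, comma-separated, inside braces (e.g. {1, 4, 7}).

{A, C, Q, R}

Q: miss, frames [Q]
C: miss, frames [Q, C]
Q: hit
C: hit
A: miss, frames [Q, C, A]
Q: hit
C: hit
A: hit
Q: hit
E: miss, frames [Q, C, A, E]
A: hit
V: miss, evict E, frames [Q, C, A, V]
C: hit
A: hit
R: miss, evict V, frames [Q, C, A, R]
C: hit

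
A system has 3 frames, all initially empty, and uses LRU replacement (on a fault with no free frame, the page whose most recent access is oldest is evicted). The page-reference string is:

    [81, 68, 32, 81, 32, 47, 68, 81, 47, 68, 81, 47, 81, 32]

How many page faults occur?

81 -> fault, frames {81}
68 -> fault, frames {81,68}
32 -> fault, frames {81,68,32}
81 -> hit
32 -> hit
47 -> fault, evict 68, frames {81,32,47}
68 -> fault, evict 81, frames {32,47,68}
81 -> fault, evict 32, frames {47,68,81}
47 -> hit
68 -> hit
81 -> hit
47 -> hit
81 -> hit
32 -> fault, evict 68, frames {47,81,32}
Page faults: 7.

7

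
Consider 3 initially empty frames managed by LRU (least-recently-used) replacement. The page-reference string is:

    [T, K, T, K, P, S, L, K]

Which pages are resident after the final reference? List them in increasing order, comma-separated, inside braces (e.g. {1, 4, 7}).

T: miss, frames [T]
K: miss, frames [T, K]
T: hit
K: hit
P: miss, frames [T, K, P]
S: miss, evict T, frames [K, P, S]
L: miss, evict K, frames [P, S, L]
K: miss, evict P, frames [S, L, K]

{K, L, S}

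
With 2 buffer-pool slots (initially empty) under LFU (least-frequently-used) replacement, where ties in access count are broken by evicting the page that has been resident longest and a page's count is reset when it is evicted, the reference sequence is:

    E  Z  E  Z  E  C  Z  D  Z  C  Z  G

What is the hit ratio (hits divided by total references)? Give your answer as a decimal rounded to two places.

0.25

E: miss, frames [E]
Z: miss, frames [E, Z]
E: hit
Z: hit
E: hit
C: miss, evict Z, frames [E, C]
Z: miss, evict C, frames [E, Z]
D: miss, evict Z, frames [E, D]
Z: miss, evict D, frames [E, Z]
C: miss, evict Z, frames [E, C]
Z: miss, evict C, frames [E, Z]
G: miss, evict Z, frames [E, G]
Hits: 3 of 12 references → 3/12 = 0.2500.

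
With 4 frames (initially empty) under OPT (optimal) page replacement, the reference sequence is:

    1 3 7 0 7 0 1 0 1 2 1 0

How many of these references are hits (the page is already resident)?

7

1 → miss, frames {1}
3 → miss, frames {1,3}
7 → miss, frames {1,3,7}
0 → miss, frames {1,3,7,0}
7 → hit
0 → hit
1 → hit
0 → hit
1 → hit
2 → miss, evict 7, frames {1,3,0,2}
1 → hit
0 → hit
Hits: 7.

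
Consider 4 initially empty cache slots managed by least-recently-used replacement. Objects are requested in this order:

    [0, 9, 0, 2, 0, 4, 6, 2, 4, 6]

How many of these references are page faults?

0: fault, frames (0)
9: fault, frames (0 9)
0: hit
2: fault, frames (9 0 2)
0: hit
4: fault, frames (9 2 0 4)
6: fault, evict 9, frames (2 0 4 6)
2: hit
4: hit
6: hit
Page faults: 5.

5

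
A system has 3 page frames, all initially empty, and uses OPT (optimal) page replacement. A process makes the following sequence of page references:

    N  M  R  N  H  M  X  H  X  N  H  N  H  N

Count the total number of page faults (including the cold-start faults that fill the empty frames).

N → fault, frames {N}
M → fault, frames {N,M}
R → fault, frames {N,M,R}
N → hit
H → fault, evict R, frames {N,M,H}
M → hit
X → fault, evict M, frames {N,H,X}
H → hit
X → hit
N → hit
H → hit
N → hit
H → hit
N → hit
Page faults: 5.

5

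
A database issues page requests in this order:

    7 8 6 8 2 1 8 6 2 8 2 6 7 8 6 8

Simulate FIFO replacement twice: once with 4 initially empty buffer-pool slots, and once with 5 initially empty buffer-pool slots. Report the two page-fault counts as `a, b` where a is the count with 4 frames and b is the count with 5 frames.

8, 5

4 frames: F F F . F F . . . . . . F F F . → 8 faults.
5 frames: F F F . F F . . . . . . . . . . → 5 faults.
5 < 8: adding a frame reduced faults, as is typical.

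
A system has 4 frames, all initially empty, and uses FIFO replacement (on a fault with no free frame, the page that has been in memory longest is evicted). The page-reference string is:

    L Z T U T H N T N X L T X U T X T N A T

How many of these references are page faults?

12

L → miss, frames (L)
Z → miss, frames (L Z)
T → miss, frames (L Z T)
U → miss, frames (L Z T U)
T → hit
H → miss, evict L, frames (Z T U H)
N → miss, evict Z, frames (T U H N)
T → hit
N → hit
X → miss, evict T, frames (U H N X)
L → miss, evict U, frames (H N X L)
T → miss, evict H, frames (N X L T)
X → hit
U → miss, evict N, frames (X L T U)
T → hit
X → hit
T → hit
N → miss, evict X, frames (L T U N)
A → miss, evict L, frames (T U N A)
T → hit
Page faults: 12.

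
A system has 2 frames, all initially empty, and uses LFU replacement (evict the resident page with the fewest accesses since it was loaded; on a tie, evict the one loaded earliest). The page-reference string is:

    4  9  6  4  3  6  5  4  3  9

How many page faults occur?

4: miss, frames {4}
9: miss, frames {4,9}
6: miss, evict 4, frames {9,6}
4: miss, evict 9, frames {6,4}
3: miss, evict 6, frames {4,3}
6: miss, evict 4, frames {3,6}
5: miss, evict 3, frames {6,5}
4: miss, evict 6, frames {5,4}
3: miss, evict 5, frames {4,3}
9: miss, evict 4, frames {3,9}
Page faults: 10.

10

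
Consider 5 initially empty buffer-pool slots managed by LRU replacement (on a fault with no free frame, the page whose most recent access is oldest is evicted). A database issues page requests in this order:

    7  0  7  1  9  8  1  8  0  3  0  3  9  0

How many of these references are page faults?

6

7: fault, frames (7)
0: fault, frames (7 0)
7: hit
1: fault, frames (0 7 1)
9: fault, frames (0 7 1 9)
8: fault, frames (0 7 1 9 8)
1: hit
8: hit
0: hit
3: fault, evict 7, frames (9 1 8 0 3)
0: hit
3: hit
9: hit
0: hit
Page faults: 6.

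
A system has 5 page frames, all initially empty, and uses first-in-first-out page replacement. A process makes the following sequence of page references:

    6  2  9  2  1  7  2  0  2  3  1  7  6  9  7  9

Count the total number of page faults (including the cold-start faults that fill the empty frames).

9

6 → miss, frames {6}
2 → miss, frames {6,2}
9 → miss, frames {6,2,9}
2 → hit
1 → miss, frames {6,2,9,1}
7 → miss, frames {6,2,9,1,7}
2 → hit
0 → miss, evict 6, frames {2,9,1,7,0}
2 → hit
3 → miss, evict 2, frames {9,1,7,0,3}
1 → hit
7 → hit
6 → miss, evict 9, frames {1,7,0,3,6}
9 → miss, evict 1, frames {7,0,3,6,9}
7 → hit
9 → hit
Page faults: 9.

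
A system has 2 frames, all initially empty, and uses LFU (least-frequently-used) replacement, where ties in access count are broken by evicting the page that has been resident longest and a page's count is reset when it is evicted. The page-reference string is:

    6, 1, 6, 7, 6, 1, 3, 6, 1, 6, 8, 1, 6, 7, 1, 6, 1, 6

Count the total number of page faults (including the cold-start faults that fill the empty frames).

10

6 → fault, frames (6)
1 → fault, frames (6 1)
6 → hit
7 → fault, evict 1, frames (6 7)
6 → hit
1 → fault, evict 7, frames (6 1)
3 → fault, evict 1, frames (6 3)
6 → hit
1 → fault, evict 3, frames (6 1)
6 → hit
8 → fault, evict 1, frames (6 8)
1 → fault, evict 8, frames (6 1)
6 → hit
7 → fault, evict 1, frames (6 7)
1 → fault, evict 7, frames (6 1)
6 → hit
1 → hit
6 → hit
Page faults: 10.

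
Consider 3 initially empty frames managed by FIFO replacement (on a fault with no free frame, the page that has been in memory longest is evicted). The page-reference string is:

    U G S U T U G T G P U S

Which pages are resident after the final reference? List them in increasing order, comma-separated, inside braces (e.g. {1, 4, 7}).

U → miss, frames (U)
G → miss, frames (U G)
S → miss, frames (U G S)
U → hit
T → miss, evict U, frames (G S T)
U → miss, evict G, frames (S T U)
G → miss, evict S, frames (T U G)
T → hit
G → hit
P → miss, evict T, frames (U G P)
U → hit
S → miss, evict U, frames (G P S)

{G, P, S}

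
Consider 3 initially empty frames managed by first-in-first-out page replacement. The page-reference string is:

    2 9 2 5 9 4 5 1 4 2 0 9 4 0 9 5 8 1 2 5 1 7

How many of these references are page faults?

2 → fault, frames {2}
9 → fault, frames {2,9}
2 → hit
5 → fault, frames {2,9,5}
9 → hit
4 → fault, evict 2, frames {9,5,4}
5 → hit
1 → fault, evict 9, frames {5,4,1}
4 → hit
2 → fault, evict 5, frames {4,1,2}
0 → fault, evict 4, frames {1,2,0}
9 → fault, evict 1, frames {2,0,9}
4 → fault, evict 2, frames {0,9,4}
0 → hit
9 → hit
5 → fault, evict 0, frames {9,4,5}
8 → fault, evict 9, frames {4,5,8}
1 → fault, evict 4, frames {5,8,1}
2 → fault, evict 5, frames {8,1,2}
5 → fault, evict 8, frames {1,2,5}
1 → hit
7 → fault, evict 1, frames {2,5,7}
Page faults: 15.

15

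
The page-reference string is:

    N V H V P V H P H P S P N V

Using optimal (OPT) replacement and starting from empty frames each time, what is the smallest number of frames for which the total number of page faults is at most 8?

2

f=1: 14 faults
f=2: 8 faults
f=3: 6 faults
f=4: 5 faults
f=5: 5 faults
Smallest f with faults ≤ 8 is 2.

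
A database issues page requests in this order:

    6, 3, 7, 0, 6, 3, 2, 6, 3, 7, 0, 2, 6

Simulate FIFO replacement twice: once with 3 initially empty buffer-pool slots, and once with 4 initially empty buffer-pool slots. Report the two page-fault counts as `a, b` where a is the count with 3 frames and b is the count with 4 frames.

10, 11

3 frames: F F F F F F F . . F F . F → 10 faults.
4 frames: F F F F . . F F F F F F F → 11 faults.
11 > 10: adding a frame increased faults — Belady's anomaly.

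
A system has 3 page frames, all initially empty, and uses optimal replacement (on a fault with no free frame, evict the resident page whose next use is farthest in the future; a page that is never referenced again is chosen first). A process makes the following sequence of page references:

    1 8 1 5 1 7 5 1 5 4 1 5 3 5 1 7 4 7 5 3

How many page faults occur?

9

1 -> miss, frames {1}
8 -> miss, frames {1,8}
1 -> hit
5 -> miss, frames {1,8,5}
1 -> hit
7 -> miss, evict 8, frames {1,5,7}
5 -> hit
1 -> hit
5 -> hit
4 -> miss, evict 7, frames {1,5,4}
1 -> hit
5 -> hit
3 -> miss, evict 4, frames {1,5,3}
5 -> hit
1 -> hit
7 -> miss, evict 1, frames {5,3,7}
4 -> miss, evict 3, frames {5,7,4}
7 -> hit
5 -> hit
3 -> miss, evict 4, frames {5,7,3}
Page faults: 9.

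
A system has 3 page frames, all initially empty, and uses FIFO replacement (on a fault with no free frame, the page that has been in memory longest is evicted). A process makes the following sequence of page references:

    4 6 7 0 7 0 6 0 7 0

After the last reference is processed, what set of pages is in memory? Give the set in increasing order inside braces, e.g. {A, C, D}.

{0, 6, 7}

4 -> miss, frames {4}
6 -> miss, frames {4,6}
7 -> miss, frames {4,6,7}
0 -> miss, evict 4, frames {6,7,0}
7 -> hit
0 -> hit
6 -> hit
0 -> hit
7 -> hit
0 -> hit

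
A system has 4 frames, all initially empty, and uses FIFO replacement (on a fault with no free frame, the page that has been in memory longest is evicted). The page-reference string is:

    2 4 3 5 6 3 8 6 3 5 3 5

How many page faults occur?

2 → fault, frames {2}
4 → fault, frames {2,4}
3 → fault, frames {2,4,3}
5 → fault, frames {2,4,3,5}
6 → fault, evict 2, frames {4,3,5,6}
3 → hit
8 → fault, evict 4, frames {3,5,6,8}
6 → hit
3 → hit
5 → hit
3 → hit
5 → hit
Page faults: 6.

6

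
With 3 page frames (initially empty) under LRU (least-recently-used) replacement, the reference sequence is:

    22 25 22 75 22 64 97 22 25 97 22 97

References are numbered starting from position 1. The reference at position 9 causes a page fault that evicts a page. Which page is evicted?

pos 1: 22: fault, frames {22}
pos 2: 25: fault, frames {22,25}
pos 3: 22: hit
pos 4: 75: fault, frames {25,22,75}
pos 5: 22: hit
pos 6: 64: fault, evict 25, frames {75,22,64}
pos 7: 97: fault, evict 75, frames {22,64,97}
pos 8: 22: hit
pos 9: 25: fault, evict 64, frames {97,22,25}
At position 9, page 64 is evicted.

64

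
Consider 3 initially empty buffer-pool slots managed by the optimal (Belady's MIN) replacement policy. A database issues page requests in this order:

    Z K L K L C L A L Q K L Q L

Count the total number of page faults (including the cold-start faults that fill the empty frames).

Z: miss, frames {Z}
K: miss, frames {Z,K}
L: miss, frames {Z,K,L}
K: hit
L: hit
C: miss, evict Z, frames {K,L,C}
L: hit
A: miss, evict C, frames {K,L,A}
L: hit
Q: miss, evict A, frames {K,L,Q}
K: hit
L: hit
Q: hit
L: hit
Page faults: 6.

6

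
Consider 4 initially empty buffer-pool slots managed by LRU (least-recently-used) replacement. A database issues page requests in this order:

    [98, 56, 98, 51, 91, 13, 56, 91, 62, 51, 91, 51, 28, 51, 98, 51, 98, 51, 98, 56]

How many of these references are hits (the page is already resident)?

9

98 → miss, frames [98]
56 → miss, frames [98, 56]
98 → hit
51 → miss, frames [56, 98, 51]
91 → miss, frames [56, 98, 51, 91]
13 → miss, evict 56, frames [98, 51, 91, 13]
56 → miss, evict 98, frames [51, 91, 13, 56]
91 → hit
62 → miss, evict 51, frames [13, 56, 91, 62]
51 → miss, evict 13, frames [56, 91, 62, 51]
91 → hit
51 → hit
28 → miss, evict 56, frames [62, 91, 51, 28]
51 → hit
98 → miss, evict 62, frames [91, 28, 51, 98]
51 → hit
98 → hit
51 → hit
98 → hit
56 → miss, evict 91, frames [28, 51, 98, 56]
Hits: 9.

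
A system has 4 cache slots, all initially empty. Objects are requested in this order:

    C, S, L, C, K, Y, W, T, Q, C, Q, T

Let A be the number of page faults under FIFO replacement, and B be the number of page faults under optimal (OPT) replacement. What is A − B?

1

Under FIFO: F F F . F F F F F F . . → 9 faults.
Under OPT: F F F . F F F F F . . . → 8 faults.
A − B = 9 − 8 = 1.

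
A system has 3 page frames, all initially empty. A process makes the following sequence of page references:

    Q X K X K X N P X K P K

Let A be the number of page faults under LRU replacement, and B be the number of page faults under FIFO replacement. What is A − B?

Under LRU: F F F . . . F F . F . . → 6 faults.
Under FIFO: F F F . . . F F F F . . → 7 faults.
A − B = 6 − 7 = -1.

-1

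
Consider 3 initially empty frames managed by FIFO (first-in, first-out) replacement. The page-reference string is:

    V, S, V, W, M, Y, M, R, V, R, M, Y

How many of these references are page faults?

V → fault, frames (V)
S → fault, frames (V S)
V → hit
W → fault, frames (V S W)
M → fault, evict V, frames (S W M)
Y → fault, evict S, frames (W M Y)
M → hit
R → fault, evict W, frames (M Y R)
V → fault, evict M, frames (Y R V)
R → hit
M → fault, evict Y, frames (R V M)
Y → fault, evict R, frames (V M Y)
Page faults: 9.

9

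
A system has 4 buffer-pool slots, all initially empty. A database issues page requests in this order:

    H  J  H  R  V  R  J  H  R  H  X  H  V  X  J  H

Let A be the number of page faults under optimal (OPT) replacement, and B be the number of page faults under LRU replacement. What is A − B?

-2

Under OPT: F F . F F . . . . . F . . . . . → 5 faults.
Under LRU: F F . F F . . . . . F . F . F . → 7 faults.
A − B = 5 − 7 = -2.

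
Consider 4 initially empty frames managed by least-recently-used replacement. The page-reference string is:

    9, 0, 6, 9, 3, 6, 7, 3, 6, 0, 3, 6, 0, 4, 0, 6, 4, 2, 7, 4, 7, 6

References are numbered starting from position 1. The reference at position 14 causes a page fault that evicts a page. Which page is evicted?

pos 1: 9 -> fault, frames {9}
pos 2: 0 -> fault, frames {9,0}
pos 3: 6 -> fault, frames {9,0,6}
pos 4: 9 -> hit
pos 5: 3 -> fault, frames {0,6,9,3}
pos 6: 6 -> hit
pos 7: 7 -> fault, evict 0, frames {9,3,6,7}
pos 8: 3 -> hit
pos 9: 6 -> hit
pos 10: 0 -> fault, evict 9, frames {7,3,6,0}
pos 11: 3 -> hit
pos 12: 6 -> hit
pos 13: 0 -> hit
pos 14: 4 -> fault, evict 7, frames {3,6,0,4}
At position 14, page 7 is evicted.

7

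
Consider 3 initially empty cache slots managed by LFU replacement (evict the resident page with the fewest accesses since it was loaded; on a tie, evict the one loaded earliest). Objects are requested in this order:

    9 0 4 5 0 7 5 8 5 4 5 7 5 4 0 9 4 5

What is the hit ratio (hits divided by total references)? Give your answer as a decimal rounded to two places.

0.39

9 → fault, frames {9}
0 → fault, frames {9,0}
4 → fault, frames {9,0,4}
5 → fault, evict 9, frames {0,4,5}
0 → hit
7 → fault, evict 4, frames {0,5,7}
5 → hit
8 → fault, evict 7, frames {0,5,8}
5 → hit
4 → fault, evict 8, frames {0,5,4}
5 → hit
7 → fault, evict 4, frames {0,5,7}
5 → hit
4 → fault, evict 7, frames {0,5,4}
0 → hit
9 → fault, evict 4, frames {0,5,9}
4 → fault, evict 9, frames {0,5,4}
5 → hit
Hits: 7 of 18 references → 7/18 = 0.3889.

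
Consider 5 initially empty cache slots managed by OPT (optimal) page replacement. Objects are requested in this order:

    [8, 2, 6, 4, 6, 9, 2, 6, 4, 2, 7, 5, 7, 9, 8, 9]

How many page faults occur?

7

8 -> fault, frames [8]
2 -> fault, frames [8, 2]
6 -> fault, frames [8, 2, 6]
4 -> fault, frames [8, 2, 6, 4]
6 -> hit
9 -> fault, frames [8, 2, 6, 4, 9]
2 -> hit
6 -> hit
4 -> hit
2 -> hit
7 -> fault, evict 4, frames [8, 2, 6, 9, 7]
5 -> fault, evict 6, frames [8, 2, 9, 7, 5]
7 -> hit
9 -> hit
8 -> hit
9 -> hit
Page faults: 7.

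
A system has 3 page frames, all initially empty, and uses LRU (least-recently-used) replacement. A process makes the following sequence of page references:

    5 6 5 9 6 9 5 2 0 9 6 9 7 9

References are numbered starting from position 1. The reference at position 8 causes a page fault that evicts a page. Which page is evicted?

6

pos 1: 5 -> fault, frames [5]
pos 2: 6 -> fault, frames [5, 6]
pos 3: 5 -> hit
pos 4: 9 -> fault, frames [6, 5, 9]
pos 5: 6 -> hit
pos 6: 9 -> hit
pos 7: 5 -> hit
pos 8: 2 -> fault, evict 6, frames [9, 5, 2]
At position 8, page 6 is evicted.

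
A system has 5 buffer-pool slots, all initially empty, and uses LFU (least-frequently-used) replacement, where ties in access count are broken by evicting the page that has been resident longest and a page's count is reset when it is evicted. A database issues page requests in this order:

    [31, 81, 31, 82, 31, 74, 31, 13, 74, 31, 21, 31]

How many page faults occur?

31 -> fault, frames (31)
81 -> fault, frames (31 81)
31 -> hit
82 -> fault, frames (31 81 82)
31 -> hit
74 -> fault, frames (31 81 82 74)
31 -> hit
13 -> fault, frames (31 81 82 74 13)
74 -> hit
31 -> hit
21 -> fault, evict 81, frames (31 82 74 13 21)
31 -> hit
Page faults: 6.

6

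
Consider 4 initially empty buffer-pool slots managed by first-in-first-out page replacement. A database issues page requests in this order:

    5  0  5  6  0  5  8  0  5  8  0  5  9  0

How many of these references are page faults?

5 -> miss, frames [5]
0 -> miss, frames [5, 0]
5 -> hit
6 -> miss, frames [5, 0, 6]
0 -> hit
5 -> hit
8 -> miss, frames [5, 0, 6, 8]
0 -> hit
5 -> hit
8 -> hit
0 -> hit
5 -> hit
9 -> miss, evict 5, frames [0, 6, 8, 9]
0 -> hit
Page faults: 5.

5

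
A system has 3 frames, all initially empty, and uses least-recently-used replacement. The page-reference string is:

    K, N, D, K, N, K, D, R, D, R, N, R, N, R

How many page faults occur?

K → miss, frames [K]
N → miss, frames [K, N]
D → miss, frames [K, N, D]
K → hit
N → hit
K → hit
D → hit
R → miss, evict N, frames [K, D, R]
D → hit
R → hit
N → miss, evict K, frames [D, R, N]
R → hit
N → hit
R → hit
Page faults: 5.

5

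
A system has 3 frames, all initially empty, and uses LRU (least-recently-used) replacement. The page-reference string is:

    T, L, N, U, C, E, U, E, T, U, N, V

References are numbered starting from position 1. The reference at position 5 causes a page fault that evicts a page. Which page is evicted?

pos 1: T: fault, frames {T}
pos 2: L: fault, frames {T,L}
pos 3: N: fault, frames {T,L,N}
pos 4: U: fault, evict T, frames {L,N,U}
pos 5: C: fault, evict L, frames {N,U,C}
At position 5, page L is evicted.

L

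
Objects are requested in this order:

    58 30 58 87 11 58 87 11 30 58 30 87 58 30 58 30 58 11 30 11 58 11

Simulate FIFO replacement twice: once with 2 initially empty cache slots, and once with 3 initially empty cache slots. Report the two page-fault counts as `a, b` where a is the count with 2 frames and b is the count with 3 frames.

2 frames: F F . F F F F F F F . F . F F . . F F . F F → 16 faults.
3 frames: F F . F F F . . F . . F . . . . . F . . F . → 9 faults.
9 < 16: adding a frame reduced faults, as is typical.

16, 9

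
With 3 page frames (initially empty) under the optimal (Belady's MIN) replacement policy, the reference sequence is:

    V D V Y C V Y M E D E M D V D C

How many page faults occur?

9

V -> miss, frames (V)
D -> miss, frames (V D)
V -> hit
Y -> miss, frames (V D Y)
C -> miss, evict D, frames (V Y C)
V -> hit
Y -> hit
M -> miss, evict Y, frames (V C M)
E -> miss, evict C, frames (V M E)
D -> miss, evict V, frames (M E D)
E -> hit
M -> hit
D -> hit
V -> miss, evict E, frames (M D V)
D -> hit
C -> miss, evict V, frames (M D C)
Page faults: 9.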